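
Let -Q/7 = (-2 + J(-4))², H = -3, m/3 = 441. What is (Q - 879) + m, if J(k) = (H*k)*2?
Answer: -2944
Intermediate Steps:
m = 1323 (m = 3*441 = 1323)
J(k) = -6*k (J(k) = -3*k*2 = -6*k)
Q = -3388 (Q = -7*(-2 - 6*(-4))² = -7*(-2 + 24)² = -7*22² = -7*484 = -3388)
(Q - 879) + m = (-3388 - 879) + 1323 = -4267 + 1323 = -2944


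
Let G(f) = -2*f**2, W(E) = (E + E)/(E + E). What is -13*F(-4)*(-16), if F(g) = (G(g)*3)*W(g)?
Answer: -19968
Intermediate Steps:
W(E) = 1 (W(E) = (2*E)/((2*E)) = (2*E)*(1/(2*E)) = 1)
F(g) = -6*g**2 (F(g) = (-2*g**2*3)*1 = -6*g**2*1 = -6*g**2)
-13*F(-4)*(-16) = -(-78)*(-4)**2*(-16) = -(-78)*16*(-16) = -13*(-96)*(-16) = 1248*(-16) = -19968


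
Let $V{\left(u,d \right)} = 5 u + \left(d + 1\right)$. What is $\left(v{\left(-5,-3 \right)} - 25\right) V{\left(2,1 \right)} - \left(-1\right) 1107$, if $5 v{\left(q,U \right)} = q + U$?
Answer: $\frac{3939}{5} \approx 787.8$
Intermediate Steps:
$v{\left(q,U \right)} = \frac{U}{5} + \frac{q}{5}$ ($v{\left(q,U \right)} = \frac{q + U}{5} = \frac{U + q}{5} = \frac{U}{5} + \frac{q}{5}$)
$V{\left(u,d \right)} = 1 + d + 5 u$ ($V{\left(u,d \right)} = 5 u + \left(1 + d\right) = 1 + d + 5 u$)
$\left(v{\left(-5,-3 \right)} - 25\right) V{\left(2,1 \right)} - \left(-1\right) 1107 = \left(\left(\frac{1}{5} \left(-3\right) + \frac{1}{5} \left(-5\right)\right) - 25\right) \left(1 + 1 + 5 \cdot 2\right) - \left(-1\right) 1107 = \left(\left(- \frac{3}{5} - 1\right) - 25\right) \left(1 + 1 + 10\right) - -1107 = \left(- \frac{8}{5} - 25\right) 12 + 1107 = \left(- \frac{133}{5}\right) 12 + 1107 = - \frac{1596}{5} + 1107 = \frac{3939}{5}$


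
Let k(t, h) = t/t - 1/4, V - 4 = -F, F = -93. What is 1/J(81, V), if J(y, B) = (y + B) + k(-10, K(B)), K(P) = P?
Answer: 4/715 ≈ 0.0055944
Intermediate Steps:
V = 97 (V = 4 - 1*(-93) = 4 + 93 = 97)
k(t, h) = 3/4 (k(t, h) = 1 - 1*1/4 = 1 - 1/4 = 3/4)
J(y, B) = 3/4 + B + y (J(y, B) = (y + B) + 3/4 = (B + y) + 3/4 = 3/4 + B + y)
1/J(81, V) = 1/(3/4 + 97 + 81) = 1/(715/4) = 4/715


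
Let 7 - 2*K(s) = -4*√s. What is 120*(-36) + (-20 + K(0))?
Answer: -8673/2 ≈ -4336.5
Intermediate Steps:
K(s) = 7/2 + 2*√s (K(s) = 7/2 - (-2)*√s = 7/2 + 2*√s)
120*(-36) + (-20 + K(0)) = 120*(-36) + (-20 + (7/2 + 2*√0)) = -4320 + (-20 + (7/2 + 2*0)) = -4320 + (-20 + (7/2 + 0)) = -4320 + (-20 + 7/2) = -4320 - 33/2 = -8673/2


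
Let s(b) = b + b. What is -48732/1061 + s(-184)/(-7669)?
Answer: -373335260/8136809 ≈ -45.882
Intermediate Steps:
s(b) = 2*b
-48732/1061 + s(-184)/(-7669) = -48732/1061 + (2*(-184))/(-7669) = -48732*1/1061 - 368*(-1/7669) = -48732/1061 + 368/7669 = -373335260/8136809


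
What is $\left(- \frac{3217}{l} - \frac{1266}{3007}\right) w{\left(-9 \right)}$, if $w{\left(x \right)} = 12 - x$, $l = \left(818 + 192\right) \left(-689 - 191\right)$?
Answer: $- \frac{23426492901}{2672621600} \approx -8.7654$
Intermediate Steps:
$l = -888800$ ($l = 1010 \left(-880\right) = -888800$)
$\left(- \frac{3217}{l} - \frac{1266}{3007}\right) w{\left(-9 \right)} = \left(- \frac{3217}{-888800} - \frac{1266}{3007}\right) \left(12 - -9\right) = \left(\left(-3217\right) \left(- \frac{1}{888800}\right) - \frac{1266}{3007}\right) \left(12 + 9\right) = \left(\frac{3217}{888800} - \frac{1266}{3007}\right) 21 = \left(- \frac{1115547281}{2672621600}\right) 21 = - \frac{23426492901}{2672621600}$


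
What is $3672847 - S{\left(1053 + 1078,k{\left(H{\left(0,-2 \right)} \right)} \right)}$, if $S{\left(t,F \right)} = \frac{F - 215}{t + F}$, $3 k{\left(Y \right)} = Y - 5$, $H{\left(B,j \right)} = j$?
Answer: $\frac{11727400797}{3193} \approx 3.6728 \cdot 10^{6}$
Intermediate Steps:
$k{\left(Y \right)} = - \frac{5}{3} + \frac{Y}{3}$ ($k{\left(Y \right)} = \frac{Y - 5}{3} = \frac{-5 + Y}{3} = - \frac{5}{3} + \frac{Y}{3}$)
$S{\left(t,F \right)} = \frac{-215 + F}{F + t}$
$3672847 - S{\left(1053 + 1078,k{\left(H{\left(0,-2 \right)} \right)} \right)} = 3672847 - \frac{-215 + \left(- \frac{5}{3} + \frac{1}{3} \left(-2\right)\right)}{\left(- \frac{5}{3} + \frac{1}{3} \left(-2\right)\right) + \left(1053 + 1078\right)} = 3672847 - \frac{-215 - \frac{7}{3}}{\left(- \frac{5}{3} - \frac{2}{3}\right) + 2131} = 3672847 - \frac{-215 - \frac{7}{3}}{- \frac{7}{3} + 2131} = 3672847 - \frac{1}{\frac{6386}{3}} \left(- \frac{652}{3}\right) = 3672847 - \frac{3}{6386} \left(- \frac{652}{3}\right) = 3672847 - - \frac{326}{3193} = 3672847 + \frac{326}{3193} = \frac{11727400797}{3193}$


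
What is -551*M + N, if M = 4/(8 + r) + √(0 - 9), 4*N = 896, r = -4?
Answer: -327 - 1653*I ≈ -327.0 - 1653.0*I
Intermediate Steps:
N = 224 (N = (¼)*896 = 224)
M = 1 + 3*I (M = 4/(8 - 4) + √(0 - 9) = 4/4 + √(-9) = 4*(¼) + 3*I = 1 + 3*I ≈ 1.0 + 3.0*I)
-551*M + N = -551*(1 + 3*I) + 224 = (-551 - 1653*I) + 224 = -327 - 1653*I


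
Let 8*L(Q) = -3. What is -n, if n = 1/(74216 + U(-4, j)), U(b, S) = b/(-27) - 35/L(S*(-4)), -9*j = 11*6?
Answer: -27/2006356 ≈ -1.3457e-5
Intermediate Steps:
L(Q) = -3/8 (L(Q) = (⅛)*(-3) = -3/8)
j = -22/3 (j = -11*6/9 = -⅑*66 = -22/3 ≈ -7.3333)
U(b, S) = 280/3 - b/27 (U(b, S) = b/(-27) - 35/(-3/8) = b*(-1/27) - 35*(-8/3) = -b/27 + 280/3 = 280/3 - b/27)
n = 27/2006356 (n = 1/(74216 + (280/3 - 1/27*(-4))) = 1/(74216 + (280/3 + 4/27)) = 1/(74216 + 2524/27) = 1/(2006356/27) = 27/2006356 ≈ 1.3457e-5)
-n = -1*27/2006356 = -27/2006356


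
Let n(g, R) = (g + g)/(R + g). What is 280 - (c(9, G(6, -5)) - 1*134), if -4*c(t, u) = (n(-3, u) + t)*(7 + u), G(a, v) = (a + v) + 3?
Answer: 1689/4 ≈ 422.25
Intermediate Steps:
G(a, v) = 3 + a + v
n(g, R) = 2*g/(R + g) (n(g, R) = (2*g)/(R + g) = 2*g/(R + g))
c(t, u) = -(7 + u)*(t - 6/(-3 + u))/4 (c(t, u) = -(2*(-3)/(u - 3) + t)*(7 + u)/4 = -(2*(-3)/(-3 + u) + t)*(7 + u)/4 = -(-6/(-3 + u) + t)*(7 + u)/4 = -(t - 6/(-3 + u))*(7 + u)/4 = -(7 + u)*(t - 6/(-3 + u))/4)
280 - (c(9, G(6, -5)) - 1*134) = 280 - ((42 + 6*(3 + 6 - 5) - 1*9*(-3 + (3 + 6 - 5))*(7 + (3 + 6 - 5)))/(4*(-3 + (3 + 6 - 5))) - 1*134) = 280 - ((42 + 6*4 - 1*9*(-3 + 4)*(7 + 4))/(4*(-3 + 4)) - 134) = 280 - ((¼)*(42 + 24 - 1*9*1*11)/1 - 134) = 280 - ((¼)*1*(42 + 24 - 99) - 134) = 280 - ((¼)*1*(-33) - 134) = 280 - (-33/4 - 134) = 280 - 1*(-569/4) = 280 + 569/4 = 1689/4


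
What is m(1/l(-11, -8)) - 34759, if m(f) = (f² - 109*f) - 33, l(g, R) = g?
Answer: -4208632/121 ≈ -34782.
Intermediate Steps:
m(f) = -33 + f² - 109*f
m(1/l(-11, -8)) - 34759 = (-33 + (1/(-11))² - 109/(-11)) - 34759 = (-33 + (-1/11)² - 109*(-1/11)) - 34759 = (-33 + 1/121 + 109/11) - 34759 = -2793/121 - 34759 = -4208632/121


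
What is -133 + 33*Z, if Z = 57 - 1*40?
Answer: 428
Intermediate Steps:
Z = 17 (Z = 57 - 40 = 17)
-133 + 33*Z = -133 + 33*17 = -133 + 561 = 428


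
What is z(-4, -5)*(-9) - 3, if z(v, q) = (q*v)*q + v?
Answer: 933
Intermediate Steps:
z(v, q) = v + v*q² (z(v, q) = v*q² + v = v + v*q²)
z(-4, -5)*(-9) - 3 = -4*(1 + (-5)²)*(-9) - 3 = -4*(1 + 25)*(-9) - 3 = -4*26*(-9) - 3 = -104*(-9) - 3 = 936 - 3 = 933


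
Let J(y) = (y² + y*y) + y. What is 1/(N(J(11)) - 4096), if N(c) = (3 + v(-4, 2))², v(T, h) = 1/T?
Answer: -16/65415 ≈ -0.00024459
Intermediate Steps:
J(y) = y + 2*y² (J(y) = (y² + y²) + y = 2*y² + y = y + 2*y²)
N(c) = 121/16 (N(c) = (3 + 1/(-4))² = (3 - ¼)² = (11/4)² = 121/16)
1/(N(J(11)) - 4096) = 1/(121/16 - 4096) = 1/(-65415/16) = -16/65415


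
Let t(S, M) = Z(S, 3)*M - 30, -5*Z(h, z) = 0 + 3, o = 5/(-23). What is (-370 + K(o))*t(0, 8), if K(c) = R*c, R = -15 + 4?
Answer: 294234/23 ≈ 12793.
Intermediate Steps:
o = -5/23 (o = 5*(-1/23) = -5/23 ≈ -0.21739)
Z(h, z) = -⅗ (Z(h, z) = -(0 + 3)/5 = -⅕*3 = -⅗)
R = -11
K(c) = -11*c
t(S, M) = -30 - 3*M/5 (t(S, M) = -3*M/5 - 30 = -30 - 3*M/5)
(-370 + K(o))*t(0, 8) = (-370 - 11*(-5/23))*(-30 - ⅗*8) = (-370 + 55/23)*(-30 - 24/5) = -8455/23*(-174/5) = 294234/23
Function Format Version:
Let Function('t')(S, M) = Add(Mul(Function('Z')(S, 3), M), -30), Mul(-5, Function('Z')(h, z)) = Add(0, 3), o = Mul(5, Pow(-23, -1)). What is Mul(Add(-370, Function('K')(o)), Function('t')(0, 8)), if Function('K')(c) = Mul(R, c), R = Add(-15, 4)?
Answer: Rational(294234, 23) ≈ 12793.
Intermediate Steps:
o = Rational(-5, 23) (o = Mul(5, Rational(-1, 23)) = Rational(-5, 23) ≈ -0.21739)
Function('Z')(h, z) = Rational(-3, 5) (Function('Z')(h, z) = Mul(Rational(-1, 5), Add(0, 3)) = Mul(Rational(-1, 5), 3) = Rational(-3, 5))
R = -11
Function('K')(c) = Mul(-11, c)
Function('t')(S, M) = Add(-30, Mul(Rational(-3, 5), M)) (Function('t')(S, M) = Add(Mul(Rational(-3, 5), M), -30) = Add(-30, Mul(Rational(-3, 5), M)))
Mul(Add(-370, Function('K')(o)), Function('t')(0, 8)) = Mul(Add(-370, Mul(-11, Rational(-5, 23))), Add(-30, Mul(Rational(-3, 5), 8))) = Mul(Add(-370, Rational(55, 23)), Add(-30, Rational(-24, 5))) = Mul(Rational(-8455, 23), Rational(-174, 5)) = Rational(294234, 23)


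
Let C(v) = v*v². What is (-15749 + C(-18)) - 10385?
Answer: -31966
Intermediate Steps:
C(v) = v³
(-15749 + C(-18)) - 10385 = (-15749 + (-18)³) - 10385 = (-15749 - 5832) - 10385 = -21581 - 10385 = -31966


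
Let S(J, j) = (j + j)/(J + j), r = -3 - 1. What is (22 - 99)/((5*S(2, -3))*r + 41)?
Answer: 77/79 ≈ 0.97468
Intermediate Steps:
r = -4
S(J, j) = 2*j/(J + j) (S(J, j) = (2*j)/(J + j) = 2*j/(J + j))
(22 - 99)/((5*S(2, -3))*r + 41) = (22 - 99)/((5*(2*(-3)/(2 - 3)))*(-4) + 41) = -77/((5*(2*(-3)/(-1)))*(-4) + 41) = -77/((5*(2*(-3)*(-1)))*(-4) + 41) = -77/((5*6)*(-4) + 41) = -77/(30*(-4) + 41) = -77/(-120 + 41) = -77/(-79) = -1/79*(-77) = 77/79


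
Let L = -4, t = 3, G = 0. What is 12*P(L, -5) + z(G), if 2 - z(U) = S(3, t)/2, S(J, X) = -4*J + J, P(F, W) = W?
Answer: -107/2 ≈ -53.500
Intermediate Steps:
S(J, X) = -3*J
z(U) = 13/2 (z(U) = 2 - (-3*3)/2 = 2 - (-9)/2 = 2 - 1*(-9/2) = 2 + 9/2 = 13/2)
12*P(L, -5) + z(G) = 12*(-5) + 13/2 = -60 + 13/2 = -107/2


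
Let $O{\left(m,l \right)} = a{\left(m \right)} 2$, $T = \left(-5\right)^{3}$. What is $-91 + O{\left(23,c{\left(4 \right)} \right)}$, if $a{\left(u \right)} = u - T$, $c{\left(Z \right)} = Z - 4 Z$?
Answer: $205$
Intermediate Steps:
$T = -125$
$c{\left(Z \right)} = - 3 Z$
$a{\left(u \right)} = 125 + u$ ($a{\left(u \right)} = u - -125 = u + 125 = 125 + u$)
$O{\left(m,l \right)} = 250 + 2 m$ ($O{\left(m,l \right)} = \left(125 + m\right) 2 = 250 + 2 m$)
$-91 + O{\left(23,c{\left(4 \right)} \right)} = -91 + \left(250 + 2 \cdot 23\right) = -91 + \left(250 + 46\right) = -91 + 296 = 205$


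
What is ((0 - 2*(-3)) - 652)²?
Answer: 417316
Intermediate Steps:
((0 - 2*(-3)) - 652)² = ((0 + 6) - 652)² = (6 - 652)² = (-646)² = 417316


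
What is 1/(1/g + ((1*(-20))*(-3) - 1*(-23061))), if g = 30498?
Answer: 30498/705144259 ≈ 4.3251e-5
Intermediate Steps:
1/(1/g + ((1*(-20))*(-3) - 1*(-23061))) = 1/(1/30498 + ((1*(-20))*(-3) - 1*(-23061))) = 1/(1/30498 + (-20*(-3) + 23061)) = 1/(1/30498 + (60 + 23061)) = 1/(1/30498 + 23121) = 1/(705144259/30498) = 30498/705144259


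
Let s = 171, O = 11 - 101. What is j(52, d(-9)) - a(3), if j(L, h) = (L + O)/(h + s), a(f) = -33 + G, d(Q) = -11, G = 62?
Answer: -2339/80 ≈ -29.237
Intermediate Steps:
O = -90
a(f) = 29 (a(f) = -33 + 62 = 29)
j(L, h) = (-90 + L)/(171 + h) (j(L, h) = (L - 90)/(h + 171) = (-90 + L)/(171 + h))
j(52, d(-9)) - a(3) = (-90 + 52)/(171 - 11) - 1*29 = -38/160 - 29 = (1/160)*(-38) - 29 = -19/80 - 29 = -2339/80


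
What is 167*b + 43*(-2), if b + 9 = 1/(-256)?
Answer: -406951/256 ≈ -1589.7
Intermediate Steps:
b = -2305/256 (b = -9 + 1/(-256) = -9 - 1/256 = -2305/256 ≈ -9.0039)
167*b + 43*(-2) = 167*(-2305/256) + 43*(-2) = -384935/256 - 86 = -406951/256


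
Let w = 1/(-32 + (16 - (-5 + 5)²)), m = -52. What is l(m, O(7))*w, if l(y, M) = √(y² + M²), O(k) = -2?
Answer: -√677/8 ≈ -3.2524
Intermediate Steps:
l(y, M) = √(M² + y²)
w = -1/16 (w = 1/(-32 + (16 - 1*0²)) = 1/(-32 + (16 - 1*0)) = 1/(-32 + (16 + 0)) = 1/(-32 + 16) = 1/(-16) = -1/16 ≈ -0.062500)
l(m, O(7))*w = √((-2)² + (-52)²)*(-1/16) = √(4 + 2704)*(-1/16) = √2708*(-1/16) = (2*√677)*(-1/16) = -√677/8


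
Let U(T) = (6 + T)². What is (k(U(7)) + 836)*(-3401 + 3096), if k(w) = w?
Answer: -306525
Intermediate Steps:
(k(U(7)) + 836)*(-3401 + 3096) = ((6 + 7)² + 836)*(-3401 + 3096) = (13² + 836)*(-305) = (169 + 836)*(-305) = 1005*(-305) = -306525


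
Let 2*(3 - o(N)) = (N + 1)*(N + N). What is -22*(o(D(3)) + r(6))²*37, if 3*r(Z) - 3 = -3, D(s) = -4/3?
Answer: -430606/81 ≈ -5316.1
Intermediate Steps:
D(s) = -4/3 (D(s) = -4*⅓ = -4/3)
r(Z) = 0 (r(Z) = 1 + (⅓)*(-3) = 1 - 1 = 0)
o(N) = 3 - N*(1 + N) (o(N) = 3 - (N + 1)*(N + N)/2 = 3 - (1 + N)*2*N/2 = 3 - N*(1 + N))
-22*(o(D(3)) + r(6))²*37 = -22*((3 - 1*(-4/3) - (-4/3)²) + 0)²*37 = -22*((3 + 4/3 - 1*16/9) + 0)²*37 = -22*((3 + 4/3 - 16/9) + 0)²*37 = -22*(23/9 + 0)²*37 = -22*(23/9)²*37 = -22*529/81*37 = -11638/81*37 = -430606/81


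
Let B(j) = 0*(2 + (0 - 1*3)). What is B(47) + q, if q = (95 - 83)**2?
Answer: 144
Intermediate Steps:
B(j) = 0 (B(j) = 0*(2 + (0 - 3)) = 0*(2 - 3) = 0*(-1) = 0)
q = 144 (q = 12**2 = 144)
B(47) + q = 0 + 144 = 144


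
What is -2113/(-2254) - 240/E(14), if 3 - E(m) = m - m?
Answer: -178207/2254 ≈ -79.063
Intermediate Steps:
E(m) = 3 (E(m) = 3 - (m - m) = 3 - 1*0 = 3 + 0 = 3)
-2113/(-2254) - 240/E(14) = -2113/(-2254) - 240/3 = -2113*(-1/2254) - 240*1/3 = 2113/2254 - 80 = -178207/2254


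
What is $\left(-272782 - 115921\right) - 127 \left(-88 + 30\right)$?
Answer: $-381337$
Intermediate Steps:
$\left(-272782 - 115921\right) - 127 \left(-88 + 30\right) = -388703 - -7366 = -388703 + 7366 = -381337$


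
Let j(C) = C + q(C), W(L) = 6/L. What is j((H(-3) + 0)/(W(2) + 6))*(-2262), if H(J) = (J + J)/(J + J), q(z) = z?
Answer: -1508/3 ≈ -502.67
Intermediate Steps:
H(J) = 1 (H(J) = (2*J)/((2*J)) = (2*J)*(1/(2*J)) = 1)
j(C) = 2*C (j(C) = C + C = 2*C)
j((H(-3) + 0)/(W(2) + 6))*(-2262) = (2*((1 + 0)/(6/2 + 6)))*(-2262) = (2*(1/(6*(½) + 6)))*(-2262) = (2*(1/(3 + 6)))*(-2262) = (2*(1/9))*(-2262) = (2*(1*(⅑)))*(-2262) = (2*(⅑))*(-2262) = (2/9)*(-2262) = -1508/3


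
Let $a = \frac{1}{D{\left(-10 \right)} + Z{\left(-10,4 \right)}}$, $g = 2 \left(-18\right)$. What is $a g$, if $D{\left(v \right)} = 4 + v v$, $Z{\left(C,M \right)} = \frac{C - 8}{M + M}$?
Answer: $- \frac{144}{407} \approx -0.35381$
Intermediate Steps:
$Z{\left(C,M \right)} = \frac{-8 + C}{2 M}$
$D{\left(v \right)} = 4 + v^{2}$
$g = -36$
$a = \frac{4}{407}$ ($a = \frac{1}{\left(4 + \left(-10\right)^{2}\right) + \frac{-8 - 10}{2 \cdot 4}} = \frac{1}{\left(4 + 100\right) + \frac{1}{2} \cdot \frac{1}{4} \left(-18\right)} = \frac{1}{104 - \frac{9}{4}} = \frac{1}{\frac{407}{4}} = \frac{4}{407} \approx 0.009828$)
$a g = \frac{4}{407} \left(-36\right) = - \frac{144}{407}$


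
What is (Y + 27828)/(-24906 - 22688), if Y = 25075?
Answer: -52903/47594 ≈ -1.1115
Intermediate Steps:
(Y + 27828)/(-24906 - 22688) = (25075 + 27828)/(-24906 - 22688) = 52903/(-47594) = 52903*(-1/47594) = -52903/47594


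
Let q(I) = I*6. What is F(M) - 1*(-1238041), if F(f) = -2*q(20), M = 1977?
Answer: 1237801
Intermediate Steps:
q(I) = 6*I
F(f) = -240 (F(f) = -12*20 = -2*120 = -240)
F(M) - 1*(-1238041) = -240 - 1*(-1238041) = -240 + 1238041 = 1237801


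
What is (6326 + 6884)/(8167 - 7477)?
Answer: 1321/69 ≈ 19.145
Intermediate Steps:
(6326 + 6884)/(8167 - 7477) = 13210/690 = 13210*(1/690) = 1321/69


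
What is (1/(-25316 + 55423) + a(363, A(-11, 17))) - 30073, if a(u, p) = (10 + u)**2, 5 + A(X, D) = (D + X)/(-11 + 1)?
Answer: 3283348993/30107 ≈ 1.0906e+5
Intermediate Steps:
A(X, D) = -5 - D/10 - X/10 (A(X, D) = -5 + (D + X)/(-11 + 1) = -5 + (D + X)/(-10) = -5 + (D + X)*(-1/10) = -5 + (-D/10 - X/10) = -5 - D/10 - X/10)
(1/(-25316 + 55423) + a(363, A(-11, 17))) - 30073 = (1/(-25316 + 55423) + (10 + 363)**2) - 30073 = (1/30107 + 373**2) - 30073 = (1/30107 + 139129) - 30073 = 4188756804/30107 - 30073 = 3283348993/30107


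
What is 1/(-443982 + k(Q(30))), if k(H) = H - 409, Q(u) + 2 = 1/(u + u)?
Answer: -60/26663579 ≈ -2.2503e-6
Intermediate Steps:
Q(u) = -2 + 1/(2*u) (Q(u) = -2 + 1/(u + u) = -2 + 1/(2*u))
k(H) = -409 + H
1/(-443982 + k(Q(30))) = 1/(-443982 + (-409 + (-2 + (1/2)/30))) = 1/(-443982 + (-409 + (-2 + (1/2)*(1/30)))) = 1/(-443982 + (-409 + (-2 + 1/60))) = 1/(-443982 + (-409 - 119/60)) = 1/(-443982 - 24659/60) = 1/(-26663579/60) = -60/26663579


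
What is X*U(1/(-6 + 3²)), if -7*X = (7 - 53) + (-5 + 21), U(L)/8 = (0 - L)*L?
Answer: -80/21 ≈ -3.8095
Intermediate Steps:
U(L) = -8*L² (U(L) = 8*((0 - L)*L) = 8*((-L)*L) = 8*(-L²) = -8*L²)
X = 30/7 (X = -((7 - 53) + (-5 + 21))/7 = -(-46 + 16)/7 = -⅐*(-30) = 30/7 ≈ 4.2857)
X*U(1/(-6 + 3²)) = 30*(-8/(-6 + 3²)²)/7 = 30*(-8/(-6 + 9)²)/7 = 30*(-8*(1/3)²)/7 = 30*(-8*(⅓)²)/7 = 30*(-8*⅑)/7 = (30/7)*(-8/9) = -80/21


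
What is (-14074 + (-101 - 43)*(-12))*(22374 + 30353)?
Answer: -650967542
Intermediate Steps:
(-14074 + (-101 - 43)*(-12))*(22374 + 30353) = (-14074 - 144*(-12))*52727 = (-14074 + 1728)*52727 = -12346*52727 = -650967542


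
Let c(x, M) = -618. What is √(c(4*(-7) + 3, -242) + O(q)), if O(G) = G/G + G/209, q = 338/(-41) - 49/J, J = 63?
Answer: I*√407772883034/25707 ≈ 24.84*I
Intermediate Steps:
q = -3329/369 (q = 338/(-41) - 49/63 = 338*(-1/41) - 49*1/63 = -338/41 - 7/9 = -3329/369 ≈ -9.0217)
O(G) = 1 + G/209 (O(G) = 1 + G*(1/209) = 1 + G/209)
√(c(4*(-7) + 3, -242) + O(q)) = √(-618 + (1 + (1/209)*(-3329/369))) = √(-618 + (1 - 3329/77121)) = √(-618 + 73792/77121) = √(-47586986/77121) = I*√407772883034/25707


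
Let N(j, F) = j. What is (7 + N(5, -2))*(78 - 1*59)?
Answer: 228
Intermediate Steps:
(7 + N(5, -2))*(78 - 1*59) = (7 + 5)*(78 - 1*59) = 12*(78 - 59) = 12*19 = 228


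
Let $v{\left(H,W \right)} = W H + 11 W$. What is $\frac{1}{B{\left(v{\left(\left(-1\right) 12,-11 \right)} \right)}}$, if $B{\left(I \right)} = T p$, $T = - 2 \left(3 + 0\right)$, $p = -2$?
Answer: $\frac{1}{12} \approx 0.083333$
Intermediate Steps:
$T = -6$ ($T = \left(-2\right) 3 = -6$)
$v{\left(H,W \right)} = 11 W + H W$ ($v{\left(H,W \right)} = H W + 11 W = 11 W + H W$)
$B{\left(I \right)} = 12$ ($B{\left(I \right)} = \left(-6\right) \left(-2\right) = 12$)
$\frac{1}{B{\left(v{\left(\left(-1\right) 12,-11 \right)} \right)}} = \frac{1}{12}$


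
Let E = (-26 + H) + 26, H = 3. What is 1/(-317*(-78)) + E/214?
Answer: 18598/1322841 ≈ 0.014059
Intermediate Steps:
E = 3 (E = (-26 + 3) + 26 = -23 + 26 = 3)
1/(-317*(-78)) + E/214 = 1/(-317*(-78)) + 3/214 = -1/317*(-1/78) + 3*(1/214) = 1/24726 + 3/214 = 18598/1322841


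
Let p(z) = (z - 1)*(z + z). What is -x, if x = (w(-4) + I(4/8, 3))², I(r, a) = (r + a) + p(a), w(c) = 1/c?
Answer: -3721/16 ≈ -232.56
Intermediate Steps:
p(z) = 2*z*(-1 + z) (p(z) = (-1 + z)*(2*z) = 2*z*(-1 + z))
I(r, a) = a + r + 2*a*(-1 + a) (I(r, a) = (r + a) + 2*a*(-1 + a) = (a + r) + 2*a*(-1 + a) = a + r + 2*a*(-1 + a))
x = 3721/16 (x = (1/(-4) + (4/8 - 1*3 + 2*3²))² = (-¼ + (4*(⅛) - 3 + 2*9))² = (-¼ + (½ - 3 + 18))² = (-¼ + 31/2)² = (61/4)² = 3721/16 ≈ 232.56)
-x = -1*3721/16 = -3721/16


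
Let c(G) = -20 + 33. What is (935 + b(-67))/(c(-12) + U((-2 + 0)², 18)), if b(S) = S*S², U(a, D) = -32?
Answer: 299828/19 ≈ 15780.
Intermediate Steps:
c(G) = 13
b(S) = S³
(935 + b(-67))/(c(-12) + U((-2 + 0)², 18)) = (935 + (-67)³)/(13 - 32) = (935 - 300763)/(-19) = -299828*(-1/19) = 299828/19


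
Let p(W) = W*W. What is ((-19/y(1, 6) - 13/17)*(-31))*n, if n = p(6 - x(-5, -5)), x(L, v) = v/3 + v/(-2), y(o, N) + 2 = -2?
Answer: -8073361/2448 ≈ -3297.9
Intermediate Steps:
y(o, N) = -4 (y(o, N) = -2 - 2 = -4)
x(L, v) = -v/6 (x(L, v) = v*(⅓) + v*(-½) = v/3 - v/2 = -v/6)
p(W) = W²
n = 961/36 (n = (6 - (-1)*(-5)/6)² = (6 - 1*⅚)² = (6 - ⅚)² = (31/6)² = 961/36 ≈ 26.694)
((-19/y(1, 6) - 13/17)*(-31))*n = ((-19/(-4) - 13/17)*(-31))*(961/36) = ((-19*(-¼) - 13*1/17)*(-31))*(961/36) = ((19/4 - 13/17)*(-31))*(961/36) = ((271/68)*(-31))*(961/36) = -8401/68*961/36 = -8073361/2448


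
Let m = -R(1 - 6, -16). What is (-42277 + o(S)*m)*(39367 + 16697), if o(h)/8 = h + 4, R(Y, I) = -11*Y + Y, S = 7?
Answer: -2616899328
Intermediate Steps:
R(Y, I) = -10*Y
m = -50 (m = -(-10)*(1 - 6) = -(-10)*(-5) = -1*50 = -50)
o(h) = 32 + 8*h (o(h) = 8*(h + 4) = 8*(4 + h) = 32 + 8*h)
(-42277 + o(S)*m)*(39367 + 16697) = (-42277 + (32 + 8*7)*(-50))*(39367 + 16697) = (-42277 + (32 + 56)*(-50))*56064 = (-42277 + 88*(-50))*56064 = (-42277 - 4400)*56064 = -46677*56064 = -2616899328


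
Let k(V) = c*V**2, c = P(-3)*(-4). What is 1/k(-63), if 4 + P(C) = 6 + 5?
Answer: -1/111132 ≈ -8.9983e-6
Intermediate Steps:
P(C) = 7 (P(C) = -4 + (6 + 5) = -4 + 11 = 7)
c = -28 (c = 7*(-4) = -28)
k(V) = -28*V**2
1/k(-63) = 1/(-28*(-63)**2) = 1/(-28*3969) = 1/(-111132) = -1/111132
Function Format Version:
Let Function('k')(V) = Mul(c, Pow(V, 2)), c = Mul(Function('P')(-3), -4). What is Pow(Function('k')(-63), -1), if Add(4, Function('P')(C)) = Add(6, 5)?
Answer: Rational(-1, 111132) ≈ -8.9983e-6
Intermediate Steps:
Function('P')(C) = 7 (Function('P')(C) = Add(-4, Add(6, 5)) = Add(-4, 11) = 7)
c = -28 (c = Mul(7, -4) = -28)
Function('k')(V) = Mul(-28, Pow(V, 2))
Pow(Function('k')(-63), -1) = Pow(Mul(-28, Pow(-63, 2)), -1) = Pow(Mul(-28, 3969), -1) = Pow(-111132, -1) = Rational(-1, 111132)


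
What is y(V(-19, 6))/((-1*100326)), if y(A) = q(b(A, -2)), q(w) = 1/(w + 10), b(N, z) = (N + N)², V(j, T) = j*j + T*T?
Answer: -1/63250125396 ≈ -1.5810e-11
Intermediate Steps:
V(j, T) = T² + j² (V(j, T) = j² + T² = T² + j²)
b(N, z) = 4*N² (b(N, z) = (2*N)² = 4*N²)
q(w) = 1/(10 + w)
y(A) = 1/(10 + 4*A²)
y(V(-19, 6))/((-1*100326)) = (1/(2*(5 + 2*(6² + (-19)²)²)))/((-1*100326)) = (1/(2*(5 + 2*(36 + 361)²)))/(-100326) = (1/(2*(5 + 2*397²)))*(-1/100326) = (1/(2*(5 + 2*157609)))*(-1/100326) = (1/(2*(5 + 315218)))*(-1/100326) = ((½)/315223)*(-1/100326) = ((½)*(1/315223))*(-1/100326) = (1/630446)*(-1/100326) = -1/63250125396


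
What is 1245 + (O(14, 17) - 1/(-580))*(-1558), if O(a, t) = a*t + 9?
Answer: -111239269/290 ≈ -3.8358e+5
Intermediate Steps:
O(a, t) = 9 + a*t
1245 + (O(14, 17) - 1/(-580))*(-1558) = 1245 + ((9 + 14*17) - 1/(-580))*(-1558) = 1245 + ((9 + 238) - 1*(-1/580))*(-1558) = 1245 + (247 + 1/580)*(-1558) = 1245 + (143261/580)*(-1558) = 1245 - 111600319/290 = -111239269/290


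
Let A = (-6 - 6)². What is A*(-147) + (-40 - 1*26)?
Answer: -21234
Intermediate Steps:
A = 144 (A = (-12)² = 144)
A*(-147) + (-40 - 1*26) = 144*(-147) + (-40 - 1*26) = -21168 + (-40 - 26) = -21168 - 66 = -21234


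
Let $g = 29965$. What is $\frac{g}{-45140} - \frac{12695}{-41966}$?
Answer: $- \frac{68445889}{189434524} \approx -0.36132$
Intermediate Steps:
$\frac{g}{-45140} - \frac{12695}{-41966} = \frac{29965}{-45140} - \frac{12695}{-41966} = 29965 \left(- \frac{1}{45140}\right) - - \frac{12695}{41966} = - \frac{5993}{9028} + \frac{12695}{41966} = - \frac{68445889}{189434524}$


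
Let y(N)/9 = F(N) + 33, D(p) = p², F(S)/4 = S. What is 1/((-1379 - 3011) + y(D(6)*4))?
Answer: 1/1091 ≈ 0.00091659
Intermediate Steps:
F(S) = 4*S
y(N) = 297 + 36*N (y(N) = 9*(4*N + 33) = 9*(33 + 4*N) = 297 + 36*N)
1/((-1379 - 3011) + y(D(6)*4)) = 1/((-1379 - 3011) + (297 + 36*(6²*4))) = 1/(-4390 + (297 + 36*(36*4))) = 1/(-4390 + (297 + 36*144)) = 1/(-4390 + (297 + 5184)) = 1/(-4390 + 5481) = 1/1091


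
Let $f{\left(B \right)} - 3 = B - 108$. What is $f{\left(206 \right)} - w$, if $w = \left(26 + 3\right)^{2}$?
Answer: $-740$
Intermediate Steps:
$f{\left(B \right)} = -105 + B$ ($f{\left(B \right)} = 3 + \left(B - 108\right) = 3 + \left(-108 + B\right) = -105 + B$)
$w = 841$ ($w = 29^{2} = 841$)
$f{\left(206 \right)} - w = \left(-105 + 206\right) - 841 = 101 - 841 = -740$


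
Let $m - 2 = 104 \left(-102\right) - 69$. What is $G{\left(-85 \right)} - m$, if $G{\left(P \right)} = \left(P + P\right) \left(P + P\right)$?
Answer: $39575$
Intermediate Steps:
$G{\left(P \right)} = 4 P^{2}$ ($G{\left(P \right)} = 2 P 2 P = 4 P^{2}$)
$m = -10675$ ($m = 2 + \left(104 \left(-102\right) - 69\right) = 2 - 10677 = -10675$)
$G{\left(-85 \right)} - m = 4 \left(-85\right)^{2} - -10675 = 4 \cdot 7225 + 10675 = 28900 + 10675 = 39575$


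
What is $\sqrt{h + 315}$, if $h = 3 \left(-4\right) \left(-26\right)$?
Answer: $\sqrt{627} \approx 25.04$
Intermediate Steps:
$h = 312$ ($h = \left(-12\right) \left(-26\right) = 312$)
$\sqrt{h + 315} = \sqrt{312 + 315} = \sqrt{627}$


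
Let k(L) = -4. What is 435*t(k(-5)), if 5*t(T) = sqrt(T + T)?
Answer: 174*I*sqrt(2) ≈ 246.07*I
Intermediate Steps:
t(T) = sqrt(2)*sqrt(T)/5 (t(T) = sqrt(T + T)/5 = sqrt(2*T)/5 = (sqrt(2)*sqrt(T))/5 = sqrt(2)*sqrt(T)/5)
435*t(k(-5)) = 435*(sqrt(2)*sqrt(-4)/5) = 435*(sqrt(2)*(2*I)/5) = 435*(2*I*sqrt(2)/5) = 174*I*sqrt(2)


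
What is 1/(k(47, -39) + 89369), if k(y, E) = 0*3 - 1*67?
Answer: 1/89302 ≈ 1.1198e-5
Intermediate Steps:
k(y, E) = -67 (k(y, E) = 0 - 67 = -67)
1/(k(47, -39) + 89369) = 1/(-67 + 89369) = 1/89302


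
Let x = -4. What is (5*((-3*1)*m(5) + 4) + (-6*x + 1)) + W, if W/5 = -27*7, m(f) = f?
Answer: -975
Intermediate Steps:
W = -945 (W = 5*(-27*7) = 5*(-189) = -945)
(5*((-3*1)*m(5) + 4) + (-6*x + 1)) + W = (5*(-3*1*5 + 4) + (-6*(-4) + 1)) - 945 = (5*(-3*5 + 4) + (24 + 1)) - 945 = (5*(-15 + 4) + 25) - 945 = (5*(-11) + 25) - 945 = (-55 + 25) - 945 = -30 - 945 = -975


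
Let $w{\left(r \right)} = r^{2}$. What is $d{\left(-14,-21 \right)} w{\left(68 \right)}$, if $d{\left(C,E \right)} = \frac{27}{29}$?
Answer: $\frac{124848}{29} \approx 4305.1$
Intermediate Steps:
$d{\left(C,E \right)} = \frac{27}{29}$ ($d{\left(C,E \right)} = 27 \cdot \frac{1}{29} = \frac{27}{29}$)
$d{\left(-14,-21 \right)} w{\left(68 \right)} = \frac{27 \cdot 68^{2}}{29} = \frac{27}{29} \cdot 4624 = \frac{124848}{29}$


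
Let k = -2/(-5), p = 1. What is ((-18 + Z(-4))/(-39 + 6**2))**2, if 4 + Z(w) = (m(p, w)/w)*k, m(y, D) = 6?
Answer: 12769/225 ≈ 56.751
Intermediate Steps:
k = 2/5 (k = -2*(-1/5) = 2/5 ≈ 0.40000)
Z(w) = -4 + 12/(5*w) (Z(w) = -4 + (6/w)*(2/5) = -4 + 12/(5*w))
((-18 + Z(-4))/(-39 + 6**2))**2 = ((-18 + (-4 + (12/5)/(-4)))/(-39 + 6**2))**2 = ((-18 + (-4 + (12/5)*(-1/4)))/(-39 + 36))**2 = ((-18 + (-4 - 3/5))/(-3))**2 = ((-18 - 23/5)*(-1/3))**2 = (-113/5*(-1/3))**2 = (113/15)**2 = 12769/225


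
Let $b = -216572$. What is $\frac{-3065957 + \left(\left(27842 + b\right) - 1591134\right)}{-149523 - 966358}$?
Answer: $\frac{4845821}{1115881} \approx 4.3426$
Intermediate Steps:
$\frac{-3065957 + \left(\left(27842 + b\right) - 1591134\right)}{-149523 - 966358} = \frac{-3065957 + \left(\left(27842 - 216572\right) - 1591134\right)}{-149523 - 966358} = \frac{-3065957 - 1779864}{-1115881} = \left(-3065957 - 1779864\right) \left(- \frac{1}{1115881}\right) = \left(-4845821\right) \left(- \frac{1}{1115881}\right) = \frac{4845821}{1115881}$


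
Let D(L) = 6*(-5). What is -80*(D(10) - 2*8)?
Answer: 3680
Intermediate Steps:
D(L) = -30
-80*(D(10) - 2*8) = -80*(-30 - 2*8) = -80*(-30 - 16) = -80*(-46) = 3680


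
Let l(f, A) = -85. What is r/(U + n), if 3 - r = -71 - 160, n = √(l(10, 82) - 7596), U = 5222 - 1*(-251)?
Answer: 640341/14980705 - 117*I*√7681/14980705 ≈ 0.042744 - 0.00068448*I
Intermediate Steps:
U = 5473 (U = 5222 + 251 = 5473)
n = I*√7681 (n = √(-85 - 7596) = √(-7681) = I*√7681 ≈ 87.641*I)
r = 234 (r = 3 - (-71 - 160) = 3 - 1*(-231) = 3 + 231 = 234)
r/(U + n) = 234/(5473 + I*√7681)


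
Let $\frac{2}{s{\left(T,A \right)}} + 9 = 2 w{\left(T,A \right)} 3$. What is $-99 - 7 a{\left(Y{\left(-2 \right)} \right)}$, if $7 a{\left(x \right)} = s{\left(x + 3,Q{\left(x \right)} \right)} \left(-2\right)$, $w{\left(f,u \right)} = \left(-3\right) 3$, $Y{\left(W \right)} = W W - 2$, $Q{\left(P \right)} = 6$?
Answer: $- \frac{6241}{63} \approx -99.063$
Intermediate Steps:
$Y{\left(W \right)} = -2 + W^{2}$ ($Y{\left(W \right)} = W^{2} - 2 = -2 + W^{2}$)
$w{\left(f,u \right)} = -9$
$s{\left(T,A \right)} = - \frac{2}{63}$ ($s{\left(T,A \right)} = \frac{2}{-9 + 2 \left(-9\right) 3} = \frac{2}{-9 - 54} = \frac{2}{-63} = 2 \left(- \frac{1}{63}\right) = - \frac{2}{63}$)
$a{\left(x \right)} = \frac{4}{441}$ ($a{\left(x \right)} = \frac{\left(- \frac{2}{63}\right) \left(-2\right)}{7} = \frac{1}{7} \cdot \frac{4}{63} = \frac{4}{441}$)
$-99 - 7 a{\left(Y{\left(-2 \right)} \right)} = -99 - \frac{4}{63} = - \frac{6241}{63}$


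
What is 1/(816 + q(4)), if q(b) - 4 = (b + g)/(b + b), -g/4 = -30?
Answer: 2/1671 ≈ 0.0011969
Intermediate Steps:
g = 120 (g = -4*(-30) = 120)
q(b) = 4 + (120 + b)/(2*b) (q(b) = 4 + (b + 120)/(b + b) = 4 + (120 + b)/((2*b)) = 4 + (120 + b)*(1/(2*b)) = 4 + (120 + b)/(2*b))
1/(816 + q(4)) = 1/(816 + (9/2 + 60/4)) = 1/(816 + (9/2 + 60*(1/4))) = 1/(816 + (9/2 + 15)) = 1/(816 + 39/2) = 1/(1671/2) = 2/1671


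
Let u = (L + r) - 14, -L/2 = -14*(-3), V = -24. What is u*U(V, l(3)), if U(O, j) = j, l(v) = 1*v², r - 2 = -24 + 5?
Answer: -1035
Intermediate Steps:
r = -17 (r = 2 + (-24 + 5) = 2 - 19 = -17)
l(v) = v²
L = -84 (L = -(-28)*(-3) = -2*42 = -84)
u = -115 (u = (-84 - 17) - 14 = -101 - 14 = -115)
u*U(V, l(3)) = -115*3² = -115*9 = -1035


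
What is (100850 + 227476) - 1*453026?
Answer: -124700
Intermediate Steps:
(100850 + 227476) - 1*453026 = 328326 - 453026 = -124700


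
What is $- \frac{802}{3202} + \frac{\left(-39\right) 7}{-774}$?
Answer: $\frac{42233}{413058} \approx 0.10224$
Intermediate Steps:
$- \frac{802}{3202} + \frac{\left(-39\right) 7}{-774} = \left(-802\right) \frac{1}{3202} - - \frac{91}{258} = - \frac{401}{1601} + \frac{91}{258} = \frac{42233}{413058}$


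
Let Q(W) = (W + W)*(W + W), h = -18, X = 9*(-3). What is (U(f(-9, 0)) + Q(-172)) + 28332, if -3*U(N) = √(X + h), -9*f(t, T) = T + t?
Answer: 146668 - I*√5 ≈ 1.4667e+5 - 2.2361*I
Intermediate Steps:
X = -27
f(t, T) = -T/9 - t/9 (f(t, T) = -(T + t)/9 = -T/9 - t/9)
Q(W) = 4*W² (Q(W) = (2*W)*(2*W) = 4*W²)
U(N) = -I*√5 (U(N) = -√(-27 - 18)/3 = -I*√5)
(U(f(-9, 0)) + Q(-172)) + 28332 = (-I*√5 + 4*(-172)²) + 28332 = (-I*√5 + 4*29584) + 28332 = (-I*√5 + 118336) + 28332 = (118336 - I*√5) + 28332 = 146668 - I*√5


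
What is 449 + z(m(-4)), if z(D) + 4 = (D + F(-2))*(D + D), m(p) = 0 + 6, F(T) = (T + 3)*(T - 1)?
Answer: 481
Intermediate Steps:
F(T) = (-1 + T)*(3 + T) (F(T) = (3 + T)*(-1 + T) = (-1 + T)*(3 + T))
m(p) = 6
z(D) = -4 + 2*D*(-3 + D) (z(D) = -4 + (D + (-3 + (-2)² + 2*(-2)))*(D + D) = -4 + (D + (-3 + 4 - 4))*(2*D) = -4 + (D - 3)*(2*D) = -4 + (-3 + D)*(2*D) = -4 + 2*D*(-3 + D))
449 + z(m(-4)) = 449 + (-4 - 6*6 + 2*6²) = 449 + (-4 - 36 + 2*36) = 449 + (-4 - 36 + 72) = 449 + 32 = 481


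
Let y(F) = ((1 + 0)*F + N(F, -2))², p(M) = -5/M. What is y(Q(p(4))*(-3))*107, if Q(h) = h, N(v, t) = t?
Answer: 5243/16 ≈ 327.69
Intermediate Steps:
y(F) = (-2 + F)² (y(F) = ((1 + 0)*F - 2)² = (1*F - 2)² = (F - 2)² = (-2 + F)²)
y(Q(p(4))*(-3))*107 = (-2 - 5/4*(-3))²*107 = (-2 + 15/4)²*107 = (7/4)²*107 = (49/16)*107 = 5243/16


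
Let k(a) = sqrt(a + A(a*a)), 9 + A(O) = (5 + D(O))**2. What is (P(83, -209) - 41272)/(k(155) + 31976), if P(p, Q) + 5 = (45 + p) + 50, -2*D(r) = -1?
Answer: -5256726496/4089857599 + 82198*sqrt(705)/4089857599 ≈ -1.2848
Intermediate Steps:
D(r) = 1/2 (D(r) = -1/2*(-1) = 1/2)
A(O) = 85/4 (A(O) = -9 + (5 + 1/2)**2 = -9 + (11/2)**2 = -9 + 121/4 = 85/4)
k(a) = sqrt(85/4 + a) (k(a) = sqrt(a + 85/4) = sqrt(85/4 + a))
P(p, Q) = 90 + p (P(p, Q) = -5 + ((45 + p) + 50) = -5 + (95 + p) = 90 + p)
(P(83, -209) - 41272)/(k(155) + 31976) = ((90 + 83) - 41272)/(sqrt(85 + 4*155)/2 + 31976) = (173 - 41272)/(sqrt(85 + 620)/2 + 31976) = -41099/(sqrt(705)/2 + 31976) = -41099/(31976 + sqrt(705)/2)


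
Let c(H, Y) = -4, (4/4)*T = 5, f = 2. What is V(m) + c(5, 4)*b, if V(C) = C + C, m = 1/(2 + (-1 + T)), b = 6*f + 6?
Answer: -215/3 ≈ -71.667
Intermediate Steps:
T = 5
b = 18 (b = 6*2 + 6 = 12 + 6 = 18)
m = 1/6 (m = 1/(2 + (-1 + 5)) = 1/(2 + 4) = 1/6 ≈ 0.16667)
V(C) = 2*C
V(m) + c(5, 4)*b = 2*(1/6) - 4*18 = 1/3 - 72 = -215/3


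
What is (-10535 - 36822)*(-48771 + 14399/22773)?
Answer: 52596937635488/22773 ≈ 2.3096e+9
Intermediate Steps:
(-10535 - 36822)*(-48771 + 14399/22773) = -47357*(-48771 + 14399*(1/22773)) = -47357*(-48771 + 14399/22773) = -47357*(-1110647584/22773) = 52596937635488/22773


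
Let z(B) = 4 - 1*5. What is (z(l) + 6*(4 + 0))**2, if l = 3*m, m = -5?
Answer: 529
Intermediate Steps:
l = -15 (l = 3*(-5) = -15)
z(B) = -1 (z(B) = 4 - 5 = -1)
(z(l) + 6*(4 + 0))**2 = (-1 + 6*(4 + 0))**2 = (-1 + 6*4)**2 = (-1 + 24)**2 = 23**2 = 529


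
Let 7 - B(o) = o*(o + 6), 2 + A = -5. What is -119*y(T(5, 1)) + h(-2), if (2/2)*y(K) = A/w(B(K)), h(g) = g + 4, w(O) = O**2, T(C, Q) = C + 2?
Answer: 305/144 ≈ 2.1181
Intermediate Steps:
A = -7 (A = -2 - 5 = -7)
T(C, Q) = 2 + C
B(o) = 7 - o*(6 + o) (B(o) = 7 - o*(o + 6) = 7 - o*(6 + o))
h(g) = 4 + g
y(K) = -7/(7 - K**2 - 6*K)**2
-119*y(T(5, 1)) + h(-2) = -(-833)/(-7 + (2 + 5)**2 + 6*(2 + 5))**2 + (4 - 2) = -(-833)/(-7 + 7**2 + 6*7)**2 + 2 = -(-833)/(-7 + 49 + 42)**2 + 2 = -(-833)/84**2 + 2 = -(-833)/7056 + 2 = -119*(-1/1008) + 2 = 17/144 + 2 = 305/144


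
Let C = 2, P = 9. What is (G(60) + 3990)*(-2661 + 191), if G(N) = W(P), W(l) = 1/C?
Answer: -9856535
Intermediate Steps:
W(l) = ½ (W(l) = 1/2 = ½)
G(N) = ½
(G(60) + 3990)*(-2661 + 191) = (½ + 3990)*(-2661 + 191) = (7981/2)*(-2470) = -9856535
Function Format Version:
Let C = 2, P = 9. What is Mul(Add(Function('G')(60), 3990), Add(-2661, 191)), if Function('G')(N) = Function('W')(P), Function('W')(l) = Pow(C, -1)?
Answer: -9856535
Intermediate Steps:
Function('W')(l) = Rational(1, 2) (Function('W')(l) = Pow(2, -1) = Rational(1, 2))
Function('G')(N) = Rational(1, 2)
Mul(Add(Function('G')(60), 3990), Add(-2661, 191)) = Mul(Add(Rational(1, 2), 3990), Add(-2661, 191)) = Mul(Rational(7981, 2), -2470) = -9856535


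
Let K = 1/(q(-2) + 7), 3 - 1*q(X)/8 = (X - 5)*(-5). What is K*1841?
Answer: -1841/249 ≈ -7.3936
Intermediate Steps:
q(X) = -176 + 40*X (q(X) = 24 - 8*(X - 5)*(-5) = 24 - 8*(-5 + X)*(-5) = 24 - 8*(25 - 5*X) = 24 + (-200 + 40*X) = -176 + 40*X)
K = -1/249 (K = 1/((-176 + 40*(-2)) + 7) = 1/((-176 - 80) + 7) = 1/(-256 + 7) = 1/(-249) = -1/249 ≈ -0.0040161)
K*1841 = -1/249*1841 = -1841/249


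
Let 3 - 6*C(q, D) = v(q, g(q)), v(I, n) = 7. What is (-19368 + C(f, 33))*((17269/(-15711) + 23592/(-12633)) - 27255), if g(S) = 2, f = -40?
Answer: 104786058729416308/198477063 ≈ 5.2795e+8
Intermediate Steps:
C(q, D) = -2/3 (C(q, D) = 1/2 - 1/6*7 = 1/2 - 7/6 = -2/3)
(-19368 + C(f, 33))*((17269/(-15711) + 23592/(-12633)) - 27255) = (-19368 - 2/3)*((17269/(-15711) + 23592/(-12633)) - 27255) = -58106*((17269*(-1/15711) + 23592*(-1/12633)) - 27255)/3 = -58106*((-17269/15711 - 7864/4211) - 27255)/3 = -58106*(-196271063/66159021 - 27255)/3 = -58106/3*(-1803360388418/66159021) = 104786058729416308/198477063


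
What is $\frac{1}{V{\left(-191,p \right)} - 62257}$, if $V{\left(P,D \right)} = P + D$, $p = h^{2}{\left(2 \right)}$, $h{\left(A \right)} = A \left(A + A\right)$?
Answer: $- \frac{1}{62384} \approx -1.603 \cdot 10^{-5}$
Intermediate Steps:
$h{\left(A \right)} = 2 A^{2}$ ($h{\left(A \right)} = A 2 A = 2 A^{2}$)
$p = 64$ ($p = \left(2 \cdot 2^{2}\right)^{2} = \left(2 \cdot 4\right)^{2} = 8^{2} = 64$)
$V{\left(P,D \right)} = D + P$
$\frac{1}{V{\left(-191,p \right)} - 62257} = \frac{1}{\left(64 - 191\right) - 62257} = \frac{1}{-127 - 62257} = \frac{1}{-62384} = - \frac{1}{62384}$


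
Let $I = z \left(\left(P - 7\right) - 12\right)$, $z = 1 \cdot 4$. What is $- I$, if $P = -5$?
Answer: $96$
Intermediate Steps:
$z = 4$
$I = -96$ ($I = 4 \left(\left(-5 - 7\right) - 12\right) = 4 \left(-12 - 12\right) = 4 \left(-24\right) = -96$)
$- I = \left(-1\right) \left(-96\right) = 96$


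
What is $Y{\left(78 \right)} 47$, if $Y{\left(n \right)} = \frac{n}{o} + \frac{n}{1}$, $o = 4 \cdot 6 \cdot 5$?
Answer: $\frac{73931}{20} \approx 3696.6$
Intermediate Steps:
$o = 120$ ($o = 24 \cdot 5 = 120$)
$Y{\left(n \right)} = \frac{121 n}{120}$ ($Y{\left(n \right)} = \frac{n}{120} + \frac{n}{1} = n \frac{1}{120} + n 1 = \frac{n}{120} + n = \frac{121 n}{120}$)
$Y{\left(78 \right)} 47 = \frac{121}{120} \cdot 78 \cdot 47 = \frac{1573}{20} \cdot 47 = \frac{73931}{20}$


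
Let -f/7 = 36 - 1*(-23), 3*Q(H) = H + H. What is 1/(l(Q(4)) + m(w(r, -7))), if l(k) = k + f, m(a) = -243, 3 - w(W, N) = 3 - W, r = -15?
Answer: -3/1960 ≈ -0.0015306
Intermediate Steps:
w(W, N) = W (w(W, N) = 3 - (3 - W) = 3 + (-3 + W) = W)
Q(H) = 2*H/3 (Q(H) = (H + H)/3 = (2*H)/3 = 2*H/3)
f = -413 (f = -7*(36 - 1*(-23)) = -7*(36 + 23) = -7*59 = -413)
l(k) = -413 + k (l(k) = k - 413 = -413 + k)
1/(l(Q(4)) + m(w(r, -7))) = 1/((-413 + (⅔)*4) - 243) = 1/((-413 + 8/3) - 243) = 1/(-1231/3 - 243) = 1/(-1960/3) = -3/1960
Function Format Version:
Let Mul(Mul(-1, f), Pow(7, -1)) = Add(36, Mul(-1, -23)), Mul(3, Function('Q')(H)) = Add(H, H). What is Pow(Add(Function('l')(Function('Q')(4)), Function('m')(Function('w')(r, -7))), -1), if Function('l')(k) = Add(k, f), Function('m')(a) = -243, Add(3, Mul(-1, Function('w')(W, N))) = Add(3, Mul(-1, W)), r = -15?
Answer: Rational(-3, 1960) ≈ -0.0015306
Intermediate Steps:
Function('w')(W, N) = W (Function('w')(W, N) = Add(3, Mul(-1, Add(3, Mul(-1, W)))) = Add(3, Add(-3, W)) = W)
Function('Q')(H) = Mul(Rational(2, 3), H) (Function('Q')(H) = Mul(Rational(1, 3), Add(H, H)) = Mul(Rational(1, 3), Mul(2, H)) = Mul(Rational(2, 3), H))
f = -413 (f = Mul(-7, Add(36, Mul(-1, -23))) = Mul(-7, Add(36, 23)) = Mul(-7, 59) = -413)
Function('l')(k) = Add(-413, k) (Function('l')(k) = Add(k, -413) = Add(-413, k))
Pow(Add(Function('l')(Function('Q')(4)), Function('m')(Function('w')(r, -7))), -1) = Pow(Add(Add(-413, Mul(Rational(2, 3), 4)), -243), -1) = Pow(Add(Add(-413, Rational(8, 3)), -243), -1) = Pow(Add(Rational(-1231, 3), -243), -1) = Pow(Rational(-1960, 3), -1) = Rational(-3, 1960)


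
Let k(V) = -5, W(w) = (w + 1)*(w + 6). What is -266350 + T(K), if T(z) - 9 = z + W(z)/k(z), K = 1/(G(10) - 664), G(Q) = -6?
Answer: -597805066561/2244500 ≈ -2.6634e+5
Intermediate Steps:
W(w) = (1 + w)*(6 + w)
K = -1/670 (K = 1/(-6 - 664) = 1/(-670) = -1/670 ≈ -0.0014925)
T(z) = 39/5 - 2*z/5 - z²/5 (T(z) = 9 + (z + (6 + z² + 7*z)/(-5)) = 9 + (z - (6 + z² + 7*z)/5) = 9 + (z + (-6/5 - 7*z/5 - z²/5)) = 9 + (-6/5 - 2*z/5 - z²/5) = 39/5 - 2*z/5 - z²/5)
-266350 + T(K) = -266350 + (39/5 - ⅖*(-1/670) - (-1/670)²/5) = -266350 + (39/5 + 1/1675 - ⅕*1/448900) = -266350 + (39/5 + 1/1675 - 1/2244500) = -266350 + 17508439/2244500 = -597805066561/2244500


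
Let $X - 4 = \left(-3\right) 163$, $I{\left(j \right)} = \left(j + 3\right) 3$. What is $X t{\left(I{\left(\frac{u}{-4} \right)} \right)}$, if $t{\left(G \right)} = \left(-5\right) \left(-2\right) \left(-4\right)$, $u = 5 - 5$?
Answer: $19400$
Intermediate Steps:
$u = 0$ ($u = 5 - 5 = 0$)
$I{\left(j \right)} = 9 + 3 j$ ($I{\left(j \right)} = \left(3 + j\right) 3 = 9 + 3 j$)
$X = -485$ ($X = 4 - 489 = -485$)
$t{\left(G \right)} = -40$ ($t{\left(G \right)} = 10 \left(-4\right) = -40$)
$X t{\left(I{\left(\frac{u}{-4} \right)} \right)} = \left(-485\right) \left(-40\right) = 19400$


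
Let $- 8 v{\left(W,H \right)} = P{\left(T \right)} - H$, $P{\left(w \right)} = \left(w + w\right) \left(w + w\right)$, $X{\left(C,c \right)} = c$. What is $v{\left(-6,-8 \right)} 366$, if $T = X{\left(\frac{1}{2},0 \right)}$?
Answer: $-366$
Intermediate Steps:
$T = 0$
$P{\left(w \right)} = 4 w^{2}$ ($P{\left(w \right)} = 2 w 2 w = 4 w^{2}$)
$v{\left(W,H \right)} = \frac{H}{8}$ ($v{\left(W,H \right)} = - \frac{4 \cdot 0^{2} - H}{8} = - \frac{4 \cdot 0 - H}{8} = - \frac{0 - H}{8} = - \frac{\left(-1\right) H}{8} = \frac{H}{8}$)
$v{\left(-6,-8 \right)} 366 = \frac{1}{8} \left(-8\right) 366 = \left(-1\right) 366 = -366$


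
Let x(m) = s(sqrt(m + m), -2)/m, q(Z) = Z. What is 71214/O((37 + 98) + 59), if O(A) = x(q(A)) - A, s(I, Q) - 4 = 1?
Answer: -1255956/3421 ≈ -367.13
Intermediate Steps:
s(I, Q) = 5 (s(I, Q) = 4 + 1 = 5)
x(m) = 5/m
O(A) = -A + 5/A (O(A) = 5/A - A = -A + 5/A)
71214/O((37 + 98) + 59) = 71214/(-((37 + 98) + 59) + 5/((37 + 98) + 59)) = 71214/(-(135 + 59) + 5/(135 + 59)) = 71214/(-1*194 + 5/194) = 71214/(-194 + 5*(1/194)) = 71214/(-194 + 5/194) = 71214/(-37631/194) = 71214*(-194/37631) = -1255956/3421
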